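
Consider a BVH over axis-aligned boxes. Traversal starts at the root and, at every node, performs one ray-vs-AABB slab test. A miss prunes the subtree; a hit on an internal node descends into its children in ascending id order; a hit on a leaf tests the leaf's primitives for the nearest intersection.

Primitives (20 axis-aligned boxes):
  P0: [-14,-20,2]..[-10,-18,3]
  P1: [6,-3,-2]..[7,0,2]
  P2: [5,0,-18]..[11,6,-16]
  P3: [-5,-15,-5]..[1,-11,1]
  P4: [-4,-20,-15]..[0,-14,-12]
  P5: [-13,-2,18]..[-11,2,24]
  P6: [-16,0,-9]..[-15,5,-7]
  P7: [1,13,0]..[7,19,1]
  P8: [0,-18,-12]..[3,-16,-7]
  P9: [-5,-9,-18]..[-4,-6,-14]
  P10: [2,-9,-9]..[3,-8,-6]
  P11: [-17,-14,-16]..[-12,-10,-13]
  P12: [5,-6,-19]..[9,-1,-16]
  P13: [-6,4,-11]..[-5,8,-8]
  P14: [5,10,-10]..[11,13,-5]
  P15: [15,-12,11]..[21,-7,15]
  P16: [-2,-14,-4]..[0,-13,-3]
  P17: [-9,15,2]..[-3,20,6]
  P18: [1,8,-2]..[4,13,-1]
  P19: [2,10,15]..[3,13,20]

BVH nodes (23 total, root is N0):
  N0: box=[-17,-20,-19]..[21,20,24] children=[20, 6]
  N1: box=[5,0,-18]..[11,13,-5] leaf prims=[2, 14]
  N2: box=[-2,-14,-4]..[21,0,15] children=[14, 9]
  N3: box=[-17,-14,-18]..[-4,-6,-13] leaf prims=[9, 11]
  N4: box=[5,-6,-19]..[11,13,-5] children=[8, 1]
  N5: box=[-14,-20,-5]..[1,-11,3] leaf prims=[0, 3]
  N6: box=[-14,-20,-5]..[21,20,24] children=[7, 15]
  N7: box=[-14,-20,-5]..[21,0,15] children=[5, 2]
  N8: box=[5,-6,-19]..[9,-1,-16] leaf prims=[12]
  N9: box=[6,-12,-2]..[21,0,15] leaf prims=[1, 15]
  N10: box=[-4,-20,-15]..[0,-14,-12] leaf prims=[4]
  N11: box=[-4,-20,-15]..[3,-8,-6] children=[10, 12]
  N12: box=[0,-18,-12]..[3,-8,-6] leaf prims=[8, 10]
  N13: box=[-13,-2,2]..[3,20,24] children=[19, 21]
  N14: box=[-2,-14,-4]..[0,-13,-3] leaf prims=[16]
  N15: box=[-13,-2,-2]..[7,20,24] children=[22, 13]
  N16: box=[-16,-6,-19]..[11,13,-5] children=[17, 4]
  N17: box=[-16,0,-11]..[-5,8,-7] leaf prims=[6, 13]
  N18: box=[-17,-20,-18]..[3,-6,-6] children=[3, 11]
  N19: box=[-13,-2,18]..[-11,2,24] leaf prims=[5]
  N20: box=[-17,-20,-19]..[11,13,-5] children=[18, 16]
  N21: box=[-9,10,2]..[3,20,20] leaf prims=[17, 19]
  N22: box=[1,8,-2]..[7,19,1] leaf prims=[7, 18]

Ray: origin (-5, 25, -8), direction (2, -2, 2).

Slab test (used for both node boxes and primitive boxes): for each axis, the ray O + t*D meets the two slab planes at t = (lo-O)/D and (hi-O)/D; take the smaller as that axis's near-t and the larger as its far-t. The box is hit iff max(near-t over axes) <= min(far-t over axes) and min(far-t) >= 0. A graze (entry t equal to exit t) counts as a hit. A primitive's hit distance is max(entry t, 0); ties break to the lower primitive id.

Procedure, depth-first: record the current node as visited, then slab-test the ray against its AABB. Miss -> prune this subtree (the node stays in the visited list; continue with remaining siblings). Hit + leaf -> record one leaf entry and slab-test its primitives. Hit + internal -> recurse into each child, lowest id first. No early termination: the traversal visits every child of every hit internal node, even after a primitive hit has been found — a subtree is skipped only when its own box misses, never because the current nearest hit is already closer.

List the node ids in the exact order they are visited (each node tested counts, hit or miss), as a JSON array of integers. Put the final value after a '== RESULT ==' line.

Trace the traversal:
N0 x:[-6,13] y:[5/2,45/2] z:[-11/2,16] -> hit [5/2,13], descend [6, 20]
  N6 x:[-9/2,13] y:[5/2,45/2] z:[3/2,16] -> hit [5/2,13], descend [7, 15]
    N7 x:[-9/2,13] y:[25/2,45/2] z:[3/2,23/2] -> miss, prune
    N15 x:[-4,6] y:[5/2,27/2] z:[3,16] -> hit [3,6], descend [13, 22]
      N13 x:[-4,4] y:[5/2,27/2] z:[5,16] -> miss, prune
      N22 x:[3,6] y:[3,17/2] z:[3,9/2] -> hit [3,9/2] leaf, test {P7@t=4, P18(miss)}
  N20 x:[-6,8] y:[6,45/2] z:[-11/2,3/2] -> miss, prune

7 AABB tests over nodes [0, 6, 7, 15, 13, 22, 20]; 1 leaf entered; closest P7.

== RESULT ==
[0, 6, 7, 15, 13, 22, 20]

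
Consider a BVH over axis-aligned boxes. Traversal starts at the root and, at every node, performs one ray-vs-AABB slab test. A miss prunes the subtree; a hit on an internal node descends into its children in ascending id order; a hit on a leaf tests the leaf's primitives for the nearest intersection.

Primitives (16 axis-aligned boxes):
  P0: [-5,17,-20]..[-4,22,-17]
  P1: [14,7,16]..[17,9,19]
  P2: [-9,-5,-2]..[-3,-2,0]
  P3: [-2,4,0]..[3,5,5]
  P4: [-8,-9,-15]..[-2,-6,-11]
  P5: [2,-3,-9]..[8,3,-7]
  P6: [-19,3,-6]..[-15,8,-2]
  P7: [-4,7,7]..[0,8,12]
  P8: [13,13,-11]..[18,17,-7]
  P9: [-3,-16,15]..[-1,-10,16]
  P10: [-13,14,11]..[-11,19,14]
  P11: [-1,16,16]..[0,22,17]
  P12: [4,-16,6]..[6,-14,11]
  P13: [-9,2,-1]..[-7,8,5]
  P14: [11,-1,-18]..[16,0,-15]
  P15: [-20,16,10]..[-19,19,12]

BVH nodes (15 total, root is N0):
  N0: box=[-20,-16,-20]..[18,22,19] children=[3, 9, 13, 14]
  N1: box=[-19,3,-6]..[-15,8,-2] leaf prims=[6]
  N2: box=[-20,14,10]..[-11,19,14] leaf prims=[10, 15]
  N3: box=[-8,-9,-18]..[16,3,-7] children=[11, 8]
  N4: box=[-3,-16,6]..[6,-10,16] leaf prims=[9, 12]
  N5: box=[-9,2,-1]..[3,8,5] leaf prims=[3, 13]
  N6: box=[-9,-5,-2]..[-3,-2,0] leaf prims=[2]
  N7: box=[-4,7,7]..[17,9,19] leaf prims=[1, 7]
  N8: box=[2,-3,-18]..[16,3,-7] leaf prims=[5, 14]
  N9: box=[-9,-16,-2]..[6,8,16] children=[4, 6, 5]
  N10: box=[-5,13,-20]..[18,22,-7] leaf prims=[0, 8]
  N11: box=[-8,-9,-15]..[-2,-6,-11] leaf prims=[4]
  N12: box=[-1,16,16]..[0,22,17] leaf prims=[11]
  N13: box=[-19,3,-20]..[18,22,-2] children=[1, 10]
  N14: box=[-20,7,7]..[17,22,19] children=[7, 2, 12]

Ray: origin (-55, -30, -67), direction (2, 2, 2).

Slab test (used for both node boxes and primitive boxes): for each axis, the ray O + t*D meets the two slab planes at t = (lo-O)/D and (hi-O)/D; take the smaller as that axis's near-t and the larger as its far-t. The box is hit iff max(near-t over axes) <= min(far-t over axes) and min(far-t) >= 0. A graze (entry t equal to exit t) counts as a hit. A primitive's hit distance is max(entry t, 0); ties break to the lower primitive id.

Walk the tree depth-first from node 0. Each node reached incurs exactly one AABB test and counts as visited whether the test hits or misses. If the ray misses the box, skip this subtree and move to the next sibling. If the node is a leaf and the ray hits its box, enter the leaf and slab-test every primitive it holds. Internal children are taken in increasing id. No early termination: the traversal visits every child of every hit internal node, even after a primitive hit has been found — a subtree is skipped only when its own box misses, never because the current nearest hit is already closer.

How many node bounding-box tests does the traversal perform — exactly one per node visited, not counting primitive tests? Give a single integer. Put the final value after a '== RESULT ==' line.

Traverse from the root:
N0 x:[35/2,73/2] y:[7,26] z:[47/2,43] -> hit [47/2,26], descend [3, 9, 13, 14]
  N3 x:[47/2,71/2] y:[21/2,33/2] z:[49/2,30] -> miss, prune
  N9 x:[23,61/2] y:[7,19] z:[65/2,83/2] -> miss, prune
  N13 x:[18,73/2] y:[33/2,26] z:[47/2,65/2] -> hit [47/2,26], descend [1, 10]
    N1 x:[18,20] y:[33/2,19] z:[61/2,65/2] -> miss, prune
    N10 x:[25,73/2] y:[43/2,26] z:[47/2,30] -> hit [25,26] leaf, test {P0@t=25, P8(miss)}
  N14 x:[35/2,36] y:[37/2,26] z:[37,43] -> miss, prune

Summary -> nodes [0, 3, 9, 13, 1, 10, 14]; box-tests=7; leaf-entries=1; first=P0

== RESULT ==
7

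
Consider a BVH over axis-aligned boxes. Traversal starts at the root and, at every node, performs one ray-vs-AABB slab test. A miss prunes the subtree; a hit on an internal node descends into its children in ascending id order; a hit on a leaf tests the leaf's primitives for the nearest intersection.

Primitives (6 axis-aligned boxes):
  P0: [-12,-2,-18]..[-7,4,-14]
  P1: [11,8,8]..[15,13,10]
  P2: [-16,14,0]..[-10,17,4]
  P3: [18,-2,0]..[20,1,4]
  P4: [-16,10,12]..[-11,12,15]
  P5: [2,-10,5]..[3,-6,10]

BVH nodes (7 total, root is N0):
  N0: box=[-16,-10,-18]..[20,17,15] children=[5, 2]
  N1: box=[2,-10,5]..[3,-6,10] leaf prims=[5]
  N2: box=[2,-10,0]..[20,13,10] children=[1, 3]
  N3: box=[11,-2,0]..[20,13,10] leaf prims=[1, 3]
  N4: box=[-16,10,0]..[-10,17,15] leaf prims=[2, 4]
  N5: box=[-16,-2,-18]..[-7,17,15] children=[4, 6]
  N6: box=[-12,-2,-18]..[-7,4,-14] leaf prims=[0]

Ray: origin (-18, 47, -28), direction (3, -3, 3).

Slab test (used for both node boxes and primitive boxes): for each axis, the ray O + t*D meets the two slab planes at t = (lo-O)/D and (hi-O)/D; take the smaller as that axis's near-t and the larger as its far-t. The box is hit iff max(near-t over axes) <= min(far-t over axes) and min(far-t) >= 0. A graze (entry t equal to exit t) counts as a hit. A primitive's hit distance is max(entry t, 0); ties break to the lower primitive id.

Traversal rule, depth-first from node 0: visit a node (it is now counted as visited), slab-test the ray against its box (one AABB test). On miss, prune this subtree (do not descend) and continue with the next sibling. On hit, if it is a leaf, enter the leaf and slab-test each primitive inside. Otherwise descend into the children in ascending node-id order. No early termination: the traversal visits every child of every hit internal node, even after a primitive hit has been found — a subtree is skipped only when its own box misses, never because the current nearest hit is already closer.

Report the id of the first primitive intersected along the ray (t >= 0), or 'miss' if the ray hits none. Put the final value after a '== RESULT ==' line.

Walk:
N0 x:[2/3,38/3] y:[10,19] z:[10/3,43/3] -> hit [10,38/3], descend [2, 5]
  N2 x:[20/3,38/3] y:[34/3,19] z:[28/3,38/3] -> hit [34/3,38/3], descend [1, 3]
    N1 x:[20/3,7] y:[53/3,19] z:[11,38/3] -> miss, prune
    N3 x:[29/3,38/3] y:[34/3,49/3] z:[28/3,38/3] -> hit [34/3,38/3] leaf, test {P1(miss), P3(miss)}
  N5 x:[2/3,11/3] y:[10,49/3] z:[10/3,43/3] -> miss, prune

Visited [0, 2, 1, 3, 5]. Tests: 5 box, 1 leaf. Nearest: miss.

== RESULT ==
miss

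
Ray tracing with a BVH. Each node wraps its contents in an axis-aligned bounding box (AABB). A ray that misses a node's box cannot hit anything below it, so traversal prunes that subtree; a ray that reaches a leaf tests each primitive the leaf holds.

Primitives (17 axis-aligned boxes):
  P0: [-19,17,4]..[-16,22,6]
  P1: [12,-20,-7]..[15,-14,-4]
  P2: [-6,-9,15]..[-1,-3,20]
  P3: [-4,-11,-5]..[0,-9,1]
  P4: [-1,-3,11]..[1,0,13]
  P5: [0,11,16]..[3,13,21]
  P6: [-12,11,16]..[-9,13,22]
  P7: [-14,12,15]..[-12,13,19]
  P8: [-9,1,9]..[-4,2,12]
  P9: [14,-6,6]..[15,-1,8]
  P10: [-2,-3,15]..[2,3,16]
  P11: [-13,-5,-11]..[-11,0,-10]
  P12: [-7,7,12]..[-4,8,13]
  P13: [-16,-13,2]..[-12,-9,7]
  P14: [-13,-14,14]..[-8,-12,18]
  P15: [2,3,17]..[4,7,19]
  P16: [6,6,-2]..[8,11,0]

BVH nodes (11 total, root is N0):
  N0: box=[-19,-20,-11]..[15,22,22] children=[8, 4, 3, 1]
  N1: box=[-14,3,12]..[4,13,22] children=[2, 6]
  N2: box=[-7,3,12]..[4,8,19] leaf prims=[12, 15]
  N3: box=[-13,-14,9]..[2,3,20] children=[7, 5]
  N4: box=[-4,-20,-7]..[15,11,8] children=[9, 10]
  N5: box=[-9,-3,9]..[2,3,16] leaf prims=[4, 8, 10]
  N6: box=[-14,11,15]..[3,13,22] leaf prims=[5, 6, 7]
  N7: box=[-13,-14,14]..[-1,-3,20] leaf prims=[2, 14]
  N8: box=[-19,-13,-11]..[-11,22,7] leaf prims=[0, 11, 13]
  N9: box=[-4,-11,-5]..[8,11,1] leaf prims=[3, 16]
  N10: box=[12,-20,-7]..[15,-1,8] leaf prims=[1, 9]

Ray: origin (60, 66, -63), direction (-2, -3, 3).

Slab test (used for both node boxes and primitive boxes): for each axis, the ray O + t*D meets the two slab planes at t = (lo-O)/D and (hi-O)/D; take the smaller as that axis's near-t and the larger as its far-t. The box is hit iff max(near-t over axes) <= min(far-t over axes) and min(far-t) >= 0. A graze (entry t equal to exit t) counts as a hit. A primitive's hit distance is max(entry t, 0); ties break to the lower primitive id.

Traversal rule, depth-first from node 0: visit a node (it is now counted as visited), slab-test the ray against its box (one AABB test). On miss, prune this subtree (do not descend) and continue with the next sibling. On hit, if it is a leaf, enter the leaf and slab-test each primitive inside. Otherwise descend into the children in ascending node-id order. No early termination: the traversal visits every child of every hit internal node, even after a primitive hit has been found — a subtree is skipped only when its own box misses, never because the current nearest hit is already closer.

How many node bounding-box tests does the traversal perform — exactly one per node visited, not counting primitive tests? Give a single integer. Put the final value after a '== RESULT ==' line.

Traverse from the root:
N0 x:[45/2,79/2] y:[44/3,86/3] z:[52/3,85/3] -> hit [45/2,85/3], descend [1, 3, 4, 8]
  N1 x:[28,37] y:[53/3,21] z:[25,85/3] -> miss, prune
  N3 x:[29,73/2] y:[21,80/3] z:[24,83/3] -> miss, prune
  N4 x:[45/2,32] y:[55/3,86/3] z:[56/3,71/3] -> hit [45/2,71/3], descend [9, 10]
    N9 x:[26,32] y:[55/3,77/3] z:[58/3,64/3] -> miss, prune
    N10 x:[45/2,24] y:[67/3,86/3] z:[56/3,71/3] -> hit [45/2,71/3] leaf, test {P1(miss), P9@t=23}
  N8 x:[71/2,79/2] y:[44/3,79/3] z:[52/3,70/3] -> miss, prune

Visited [0, 1, 3, 4, 9, 10, 8]. Tests: 7 box, 1 leaf. Nearest: P9.

== RESULT ==
7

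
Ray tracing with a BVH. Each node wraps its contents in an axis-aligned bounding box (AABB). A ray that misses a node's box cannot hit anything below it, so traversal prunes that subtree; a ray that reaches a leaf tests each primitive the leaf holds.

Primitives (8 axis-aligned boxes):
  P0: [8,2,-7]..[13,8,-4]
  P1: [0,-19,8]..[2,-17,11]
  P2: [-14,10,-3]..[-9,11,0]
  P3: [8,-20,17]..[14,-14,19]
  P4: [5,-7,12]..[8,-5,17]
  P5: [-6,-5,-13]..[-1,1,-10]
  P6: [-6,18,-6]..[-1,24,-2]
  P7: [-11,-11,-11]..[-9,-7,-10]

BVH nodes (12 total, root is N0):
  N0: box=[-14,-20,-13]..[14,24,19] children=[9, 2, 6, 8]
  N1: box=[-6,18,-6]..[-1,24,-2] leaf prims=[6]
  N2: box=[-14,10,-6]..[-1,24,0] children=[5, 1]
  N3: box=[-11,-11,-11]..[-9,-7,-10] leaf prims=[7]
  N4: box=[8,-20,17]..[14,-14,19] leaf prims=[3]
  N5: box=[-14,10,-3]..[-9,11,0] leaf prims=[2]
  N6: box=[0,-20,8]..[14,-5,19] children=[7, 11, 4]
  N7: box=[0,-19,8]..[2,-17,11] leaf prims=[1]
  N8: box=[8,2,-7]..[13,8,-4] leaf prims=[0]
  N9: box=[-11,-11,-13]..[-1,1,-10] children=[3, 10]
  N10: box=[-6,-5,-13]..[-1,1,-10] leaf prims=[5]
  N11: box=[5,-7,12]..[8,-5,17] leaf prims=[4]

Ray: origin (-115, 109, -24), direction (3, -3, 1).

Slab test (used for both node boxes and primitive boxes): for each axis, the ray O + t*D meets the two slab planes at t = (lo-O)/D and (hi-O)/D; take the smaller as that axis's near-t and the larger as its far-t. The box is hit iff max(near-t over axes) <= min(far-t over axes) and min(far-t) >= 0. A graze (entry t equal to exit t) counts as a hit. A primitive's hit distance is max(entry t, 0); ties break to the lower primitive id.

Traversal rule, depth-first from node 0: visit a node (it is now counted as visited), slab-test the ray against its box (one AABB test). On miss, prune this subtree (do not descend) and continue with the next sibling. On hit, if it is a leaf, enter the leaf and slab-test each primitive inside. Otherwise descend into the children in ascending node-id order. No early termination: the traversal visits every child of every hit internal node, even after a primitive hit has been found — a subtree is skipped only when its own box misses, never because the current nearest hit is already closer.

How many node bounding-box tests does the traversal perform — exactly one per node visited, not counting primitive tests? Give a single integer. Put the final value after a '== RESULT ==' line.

Traverse from the root:
N0 x:[101/3,43] y:[85/3,43] z:[11,43] -> hit [101/3,43], descend [2, 6, 8, 9]
  N2 x:[101/3,38] y:[85/3,33] z:[18,24] -> miss, prune
  N6 x:[115/3,43] y:[38,43] z:[32,43] -> hit [115/3,43], descend [4, 7, 11]
    N4 x:[41,43] y:[41,43] z:[41,43] -> hit [41,43] leaf, test {P3@t=41}
    N7 x:[115/3,39] y:[42,128/3] z:[32,35] -> miss, prune
    N11 x:[40,41] y:[38,116/3] z:[36,41] -> miss, prune
  N8 x:[41,128/3] y:[101/3,107/3] z:[17,20] -> miss, prune
  N9 x:[104/3,38] y:[36,40] z:[11,14] -> miss, prune

Visited [0, 2, 6, 4, 7, 11, 8, 9]. Tests: 8 box, 1 leaf. Nearest: P3.

== RESULT ==
8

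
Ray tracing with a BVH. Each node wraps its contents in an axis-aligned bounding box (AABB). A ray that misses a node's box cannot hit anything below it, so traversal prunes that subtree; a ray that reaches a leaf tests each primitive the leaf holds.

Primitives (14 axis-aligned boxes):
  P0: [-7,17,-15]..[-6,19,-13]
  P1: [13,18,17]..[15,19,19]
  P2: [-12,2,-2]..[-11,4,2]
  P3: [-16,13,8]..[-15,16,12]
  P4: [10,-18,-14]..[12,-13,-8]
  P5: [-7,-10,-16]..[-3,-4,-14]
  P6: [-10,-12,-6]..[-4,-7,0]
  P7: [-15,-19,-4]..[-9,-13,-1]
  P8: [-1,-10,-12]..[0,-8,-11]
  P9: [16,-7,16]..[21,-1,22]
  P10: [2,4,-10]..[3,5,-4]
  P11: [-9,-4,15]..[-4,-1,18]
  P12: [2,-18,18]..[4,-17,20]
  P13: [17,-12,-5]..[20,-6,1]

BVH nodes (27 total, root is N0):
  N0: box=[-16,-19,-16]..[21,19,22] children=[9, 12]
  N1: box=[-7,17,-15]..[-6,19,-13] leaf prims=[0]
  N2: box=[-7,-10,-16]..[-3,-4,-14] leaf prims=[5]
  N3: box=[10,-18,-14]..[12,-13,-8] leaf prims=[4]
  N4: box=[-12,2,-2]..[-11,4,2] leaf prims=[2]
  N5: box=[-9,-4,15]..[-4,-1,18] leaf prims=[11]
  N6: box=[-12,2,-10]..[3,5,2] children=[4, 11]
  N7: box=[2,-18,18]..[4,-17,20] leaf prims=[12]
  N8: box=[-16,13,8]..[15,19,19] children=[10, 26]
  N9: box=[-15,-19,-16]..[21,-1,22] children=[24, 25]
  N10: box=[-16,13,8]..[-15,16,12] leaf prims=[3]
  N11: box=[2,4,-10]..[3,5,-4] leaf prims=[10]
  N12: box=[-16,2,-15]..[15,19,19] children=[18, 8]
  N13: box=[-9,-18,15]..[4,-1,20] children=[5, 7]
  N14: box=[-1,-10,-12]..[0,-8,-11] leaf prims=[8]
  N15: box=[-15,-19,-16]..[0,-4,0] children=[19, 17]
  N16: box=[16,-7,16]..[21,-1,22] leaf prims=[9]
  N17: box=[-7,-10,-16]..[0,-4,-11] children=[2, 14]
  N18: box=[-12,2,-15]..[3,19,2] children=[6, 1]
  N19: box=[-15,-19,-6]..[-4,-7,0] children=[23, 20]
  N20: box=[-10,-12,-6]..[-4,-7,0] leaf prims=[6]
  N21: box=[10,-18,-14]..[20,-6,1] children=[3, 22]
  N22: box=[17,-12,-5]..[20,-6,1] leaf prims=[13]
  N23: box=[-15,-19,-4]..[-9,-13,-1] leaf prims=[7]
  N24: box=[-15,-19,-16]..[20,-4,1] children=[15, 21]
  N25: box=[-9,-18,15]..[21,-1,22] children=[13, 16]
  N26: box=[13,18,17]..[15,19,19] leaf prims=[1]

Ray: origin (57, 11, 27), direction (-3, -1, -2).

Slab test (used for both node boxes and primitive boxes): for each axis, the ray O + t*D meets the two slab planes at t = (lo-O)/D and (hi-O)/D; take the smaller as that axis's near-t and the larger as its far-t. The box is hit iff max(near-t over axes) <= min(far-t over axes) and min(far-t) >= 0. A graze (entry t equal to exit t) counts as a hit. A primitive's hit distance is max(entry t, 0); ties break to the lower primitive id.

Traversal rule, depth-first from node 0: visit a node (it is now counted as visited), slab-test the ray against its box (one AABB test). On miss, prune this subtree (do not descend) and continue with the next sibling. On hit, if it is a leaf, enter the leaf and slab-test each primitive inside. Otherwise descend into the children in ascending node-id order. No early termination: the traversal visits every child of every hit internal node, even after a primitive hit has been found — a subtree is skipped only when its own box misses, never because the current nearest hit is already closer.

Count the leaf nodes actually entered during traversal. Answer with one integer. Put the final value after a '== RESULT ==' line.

Traverse from the root:
N0 x:[12,73/3] y:[-8,30] z:[5/2,43/2] -> hit [12,43/2], descend [9, 12]
  N9 x:[12,24] y:[12,30] z:[5/2,43/2] -> hit [12,43/2], descend [24, 25]
    N24 x:[37/3,24] y:[15,30] z:[13,43/2] -> hit [15,43/2], descend [15, 21]
      N15 x:[19,24] y:[15,30] z:[27/2,43/2] -> hit [19,43/2], descend [17, 19]
        N17 x:[19,64/3] y:[15,21] z:[19,43/2] -> hit [19,21], descend [2, 14]
          N2 x:[20,64/3] y:[15,21] z:[41/2,43/2] -> hit [41/2,21] leaf, test {P5@t=41/2}
          N14 x:[19,58/3] y:[19,21] z:[19,39/2] -> hit [19,58/3] leaf, test {P8@t=19}
        N19 x:[61/3,24] y:[18,30] z:[27/2,33/2] -> miss, prune
      N21 x:[37/3,47/3] y:[17,29] z:[13,41/2] -> miss, prune
    N25 x:[12,22] y:[12,29] z:[5/2,6] -> miss, prune
  N12 x:[14,73/3] y:[-8,9] z:[4,21] -> miss, prune

Summary -> nodes [0, 9, 24, 15, 17, 2, 14, 19, 21, 25, 12]; box-tests=11; leaf-entries=2; first=P8

== RESULT ==
2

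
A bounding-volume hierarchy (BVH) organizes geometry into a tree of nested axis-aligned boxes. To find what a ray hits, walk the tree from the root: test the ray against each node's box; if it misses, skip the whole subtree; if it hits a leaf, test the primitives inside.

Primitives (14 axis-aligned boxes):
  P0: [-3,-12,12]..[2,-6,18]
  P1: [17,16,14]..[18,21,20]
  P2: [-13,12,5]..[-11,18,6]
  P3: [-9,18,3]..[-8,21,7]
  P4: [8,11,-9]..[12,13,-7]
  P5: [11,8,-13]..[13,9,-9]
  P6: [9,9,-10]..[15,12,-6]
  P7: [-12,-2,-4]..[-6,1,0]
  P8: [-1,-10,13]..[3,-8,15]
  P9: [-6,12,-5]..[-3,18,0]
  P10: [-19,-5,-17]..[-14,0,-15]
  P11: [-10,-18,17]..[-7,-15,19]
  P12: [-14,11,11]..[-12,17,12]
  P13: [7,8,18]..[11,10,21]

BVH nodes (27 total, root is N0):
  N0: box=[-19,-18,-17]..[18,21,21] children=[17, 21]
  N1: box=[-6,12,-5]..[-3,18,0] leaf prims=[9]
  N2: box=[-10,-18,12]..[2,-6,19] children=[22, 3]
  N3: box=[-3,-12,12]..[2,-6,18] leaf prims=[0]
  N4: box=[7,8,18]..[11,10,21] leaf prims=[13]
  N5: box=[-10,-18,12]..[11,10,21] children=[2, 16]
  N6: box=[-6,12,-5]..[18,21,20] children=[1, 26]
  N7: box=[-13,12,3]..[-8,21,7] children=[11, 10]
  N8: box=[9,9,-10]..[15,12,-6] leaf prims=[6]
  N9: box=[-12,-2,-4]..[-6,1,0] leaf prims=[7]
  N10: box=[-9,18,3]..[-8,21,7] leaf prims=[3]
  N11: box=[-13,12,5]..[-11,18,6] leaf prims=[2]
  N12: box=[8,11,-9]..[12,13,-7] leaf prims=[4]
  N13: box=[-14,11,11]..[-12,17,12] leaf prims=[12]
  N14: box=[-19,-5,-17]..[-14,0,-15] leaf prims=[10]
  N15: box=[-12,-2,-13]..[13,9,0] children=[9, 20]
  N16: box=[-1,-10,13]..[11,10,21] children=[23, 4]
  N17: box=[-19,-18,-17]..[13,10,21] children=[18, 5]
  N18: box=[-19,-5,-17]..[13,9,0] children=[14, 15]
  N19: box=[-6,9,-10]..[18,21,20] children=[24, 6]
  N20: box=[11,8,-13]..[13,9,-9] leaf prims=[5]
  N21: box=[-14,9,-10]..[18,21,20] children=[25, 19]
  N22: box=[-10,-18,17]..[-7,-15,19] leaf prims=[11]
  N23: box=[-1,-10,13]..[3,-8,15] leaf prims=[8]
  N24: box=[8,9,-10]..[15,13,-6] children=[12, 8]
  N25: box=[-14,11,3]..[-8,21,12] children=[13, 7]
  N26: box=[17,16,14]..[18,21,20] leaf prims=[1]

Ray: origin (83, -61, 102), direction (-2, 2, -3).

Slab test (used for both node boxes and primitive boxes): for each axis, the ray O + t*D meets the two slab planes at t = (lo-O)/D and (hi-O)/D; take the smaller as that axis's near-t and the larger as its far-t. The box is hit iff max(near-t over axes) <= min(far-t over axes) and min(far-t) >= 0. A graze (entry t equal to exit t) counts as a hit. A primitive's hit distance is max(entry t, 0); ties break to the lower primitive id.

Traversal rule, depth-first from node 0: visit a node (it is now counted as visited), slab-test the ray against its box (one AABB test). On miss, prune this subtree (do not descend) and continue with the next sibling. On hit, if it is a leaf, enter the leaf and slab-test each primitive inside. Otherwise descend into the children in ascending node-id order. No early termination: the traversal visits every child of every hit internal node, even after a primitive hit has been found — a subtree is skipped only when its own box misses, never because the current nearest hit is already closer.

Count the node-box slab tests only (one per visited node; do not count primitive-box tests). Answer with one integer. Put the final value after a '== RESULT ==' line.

Walk:
N0 x:[65/2,51] y:[43/2,41] z:[27,119/3] -> hit [65/2,119/3], descend [17, 21]
  N17 x:[35,51] y:[43/2,71/2] z:[27,119/3] -> hit [35,71/2], descend [5, 18]
    N5 x:[36,93/2] y:[43/2,71/2] z:[27,30] -> miss, prune
    N18 x:[35,51] y:[28,35] z:[34,119/3] -> hit [35,35], descend [14, 15]
      N14 x:[97/2,51] y:[28,61/2] z:[39,119/3] -> miss, prune
      N15 x:[35,95/2] y:[59/2,35] z:[34,115/3] -> hit [35,35], descend [9, 20]
        N9 x:[89/2,95/2] y:[59/2,31] z:[34,106/3] -> miss, prune
        N20 x:[35,36] y:[69/2,35] z:[37,115/3] -> miss, prune
  N21 x:[65/2,97/2] y:[35,41] z:[82/3,112/3] -> hit [35,112/3], descend [19, 25]
    N19 x:[65/2,89/2] y:[35,41] z:[82/3,112/3] -> hit [35,112/3], descend [6, 24]
      N6 x:[65/2,89/2] y:[73/2,41] z:[82/3,107/3] -> miss, prune
      N24 x:[34,75/2] y:[35,37] z:[36,112/3] -> hit [36,37], descend [8, 12]
        N8 x:[34,37] y:[35,73/2] z:[36,112/3] -> hit [36,73/2] leaf, test {P6@t=36}
        N12 x:[71/2,75/2] y:[36,37] z:[109/3,37] -> hit [109/3,37] leaf, test {P4@t=109/3}
    N25 x:[91/2,97/2] y:[36,41] z:[30,33] -> miss, prune

order=[0, 17, 5, 18, 14, 15, 9, 20, 21, 19, 6, 24, 8, 12, 25]  |boxes|=15  |leaves|=2  hit=P6

== RESULT ==
15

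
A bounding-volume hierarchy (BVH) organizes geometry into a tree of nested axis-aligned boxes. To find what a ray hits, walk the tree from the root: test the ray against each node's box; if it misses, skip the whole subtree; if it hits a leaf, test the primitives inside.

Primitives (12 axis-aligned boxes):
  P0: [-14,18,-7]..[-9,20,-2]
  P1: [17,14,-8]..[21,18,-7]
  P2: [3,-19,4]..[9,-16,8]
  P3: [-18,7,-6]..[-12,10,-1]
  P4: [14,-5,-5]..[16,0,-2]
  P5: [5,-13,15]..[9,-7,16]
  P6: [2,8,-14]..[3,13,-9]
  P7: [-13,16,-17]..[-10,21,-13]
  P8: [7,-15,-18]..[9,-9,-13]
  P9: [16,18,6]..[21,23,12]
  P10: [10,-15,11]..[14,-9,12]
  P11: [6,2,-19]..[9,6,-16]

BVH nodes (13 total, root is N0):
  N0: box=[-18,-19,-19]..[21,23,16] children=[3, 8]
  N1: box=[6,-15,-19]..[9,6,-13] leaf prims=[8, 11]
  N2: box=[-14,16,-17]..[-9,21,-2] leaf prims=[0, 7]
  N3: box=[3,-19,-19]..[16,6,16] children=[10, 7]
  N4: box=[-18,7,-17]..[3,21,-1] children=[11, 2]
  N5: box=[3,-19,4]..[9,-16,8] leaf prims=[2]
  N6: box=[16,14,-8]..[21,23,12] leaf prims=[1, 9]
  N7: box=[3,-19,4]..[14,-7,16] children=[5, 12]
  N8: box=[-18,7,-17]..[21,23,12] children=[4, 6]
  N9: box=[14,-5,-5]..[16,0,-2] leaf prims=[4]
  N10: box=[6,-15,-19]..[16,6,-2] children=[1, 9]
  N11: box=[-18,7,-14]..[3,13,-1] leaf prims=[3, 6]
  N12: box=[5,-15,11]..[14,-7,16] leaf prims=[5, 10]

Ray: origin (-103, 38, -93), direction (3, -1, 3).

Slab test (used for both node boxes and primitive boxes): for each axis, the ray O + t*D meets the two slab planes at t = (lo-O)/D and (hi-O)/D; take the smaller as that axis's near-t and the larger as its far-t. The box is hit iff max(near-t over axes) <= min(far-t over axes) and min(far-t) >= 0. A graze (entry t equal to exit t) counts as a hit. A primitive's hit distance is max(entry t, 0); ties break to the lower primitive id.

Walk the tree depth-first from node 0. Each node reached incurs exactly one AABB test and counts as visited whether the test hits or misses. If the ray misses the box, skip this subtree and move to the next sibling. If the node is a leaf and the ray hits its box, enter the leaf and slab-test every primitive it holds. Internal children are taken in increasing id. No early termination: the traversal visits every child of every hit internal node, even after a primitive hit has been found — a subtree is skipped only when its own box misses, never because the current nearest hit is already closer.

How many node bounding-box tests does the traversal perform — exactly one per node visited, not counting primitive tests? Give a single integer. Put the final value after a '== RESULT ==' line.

Walk:
N0 x:[85/3,124/3] y:[15,57] z:[74/3,109/3] -> hit [85/3,109/3], descend [3, 8]
  N3 x:[106/3,119/3] y:[32,57] z:[74/3,109/3] -> hit [106/3,109/3], descend [7, 10]
    N7 x:[106/3,39] y:[45,57] z:[97/3,109/3] -> miss, prune
    N10 x:[109/3,119/3] y:[32,53] z:[74/3,91/3] -> miss, prune
  N8 x:[85/3,124/3] y:[15,31] z:[76/3,35] -> hit [85/3,31], descend [4, 6]
    N4 x:[85/3,106/3] y:[17,31] z:[76/3,92/3] -> hit [85/3,92/3], descend [2, 11]
      N2 x:[89/3,94/3] y:[17,22] z:[76/3,91/3] -> miss, prune
      N11 x:[85/3,106/3] y:[25,31] z:[79/3,92/3] -> hit [85/3,92/3] leaf, test {P3@t=29, P6(miss)}
    N6 x:[119/3,124/3] y:[15,24] z:[85/3,35] -> miss, prune

Visited [0, 3, 7, 10, 8, 4, 2, 11, 6]. Tests: 9 box, 1 leaf. Nearest: P3.

== RESULT ==
9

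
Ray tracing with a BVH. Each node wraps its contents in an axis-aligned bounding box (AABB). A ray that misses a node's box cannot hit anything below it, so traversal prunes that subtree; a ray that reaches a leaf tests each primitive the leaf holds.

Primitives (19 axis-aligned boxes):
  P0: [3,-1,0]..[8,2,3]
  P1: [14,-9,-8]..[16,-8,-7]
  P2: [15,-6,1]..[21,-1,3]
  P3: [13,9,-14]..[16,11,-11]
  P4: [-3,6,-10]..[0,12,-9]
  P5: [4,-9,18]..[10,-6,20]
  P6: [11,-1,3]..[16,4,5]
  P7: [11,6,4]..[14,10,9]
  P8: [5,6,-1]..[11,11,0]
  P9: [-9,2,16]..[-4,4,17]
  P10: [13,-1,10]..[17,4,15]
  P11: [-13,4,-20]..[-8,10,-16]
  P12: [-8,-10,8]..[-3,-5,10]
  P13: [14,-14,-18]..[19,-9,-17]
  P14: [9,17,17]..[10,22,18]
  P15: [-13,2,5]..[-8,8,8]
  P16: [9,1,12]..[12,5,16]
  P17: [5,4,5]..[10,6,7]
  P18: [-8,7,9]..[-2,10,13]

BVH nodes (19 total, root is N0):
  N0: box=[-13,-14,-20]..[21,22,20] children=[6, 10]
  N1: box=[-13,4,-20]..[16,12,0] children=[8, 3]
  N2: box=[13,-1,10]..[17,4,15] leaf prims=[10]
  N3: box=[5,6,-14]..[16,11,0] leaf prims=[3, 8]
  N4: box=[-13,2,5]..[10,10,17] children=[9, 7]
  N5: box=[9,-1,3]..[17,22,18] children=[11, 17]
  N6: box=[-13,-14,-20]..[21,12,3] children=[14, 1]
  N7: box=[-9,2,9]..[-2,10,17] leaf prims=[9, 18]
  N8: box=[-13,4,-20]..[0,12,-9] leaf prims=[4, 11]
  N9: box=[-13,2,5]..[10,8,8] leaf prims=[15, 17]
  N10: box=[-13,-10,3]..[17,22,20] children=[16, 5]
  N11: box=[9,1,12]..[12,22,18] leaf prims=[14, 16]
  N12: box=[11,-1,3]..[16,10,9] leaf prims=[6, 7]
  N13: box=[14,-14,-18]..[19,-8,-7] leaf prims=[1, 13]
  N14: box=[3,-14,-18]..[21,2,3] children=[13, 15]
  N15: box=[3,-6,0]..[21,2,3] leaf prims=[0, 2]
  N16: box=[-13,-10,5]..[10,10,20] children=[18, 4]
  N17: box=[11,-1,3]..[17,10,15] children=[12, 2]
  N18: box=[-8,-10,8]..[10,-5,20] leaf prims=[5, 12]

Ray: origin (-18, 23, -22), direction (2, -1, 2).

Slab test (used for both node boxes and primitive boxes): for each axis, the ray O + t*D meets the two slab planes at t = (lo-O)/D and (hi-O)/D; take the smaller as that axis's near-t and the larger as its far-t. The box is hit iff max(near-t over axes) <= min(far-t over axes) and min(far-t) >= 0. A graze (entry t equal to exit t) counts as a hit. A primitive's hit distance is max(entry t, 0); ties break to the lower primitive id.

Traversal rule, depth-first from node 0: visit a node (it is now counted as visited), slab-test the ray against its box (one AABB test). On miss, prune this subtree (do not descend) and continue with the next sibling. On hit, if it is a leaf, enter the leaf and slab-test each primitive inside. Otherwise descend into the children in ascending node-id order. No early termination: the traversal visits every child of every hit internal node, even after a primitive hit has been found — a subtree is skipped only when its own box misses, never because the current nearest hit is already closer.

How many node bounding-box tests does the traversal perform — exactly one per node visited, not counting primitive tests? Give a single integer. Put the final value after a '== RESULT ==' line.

Walk:
N0 x:[5/2,39/2] y:[1,37] z:[1,21] -> hit [5/2,39/2], descend [6, 10]
  N6 x:[5/2,39/2] y:[11,37] z:[1,25/2] -> hit [11,25/2], descend [1, 14]
    N1 x:[5/2,17] y:[11,19] z:[1,11] -> hit [11,11], descend [3, 8]
      N3 x:[23/2,17] y:[12,17] z:[4,11] -> miss, prune
      N8 x:[5/2,9] y:[11,19] z:[1,13/2] -> miss, prune
    N14 x:[21/2,39/2] y:[21,37] z:[2,25/2] -> miss, prune
  N10 x:[5/2,35/2] y:[1,33] z:[25/2,21] -> hit [25/2,35/2], descend [5, 16]
    N5 x:[27/2,35/2] y:[1,24] z:[25/2,20] -> hit [27/2,35/2], descend [11, 17]
      N11 x:[27/2,15] y:[1,22] z:[17,20] -> miss, prune
      N17 x:[29/2,35/2] y:[13,24] z:[25/2,37/2] -> hit [29/2,35/2], descend [2, 12]
        N2 x:[31/2,35/2] y:[19,24] z:[16,37/2] -> miss, prune
        N12 x:[29/2,17] y:[13,24] z:[25/2,31/2] -> hit [29/2,31/2] leaf, test {P6(miss), P7@t=29/2}
    N16 x:[5/2,14] y:[13,33] z:[27/2,21] -> hit [27/2,14], descend [4, 18]
      N4 x:[5/2,14] y:[13,21] z:[27/2,39/2] -> hit [27/2,14], descend [7, 9]
        N7 x:[9/2,8] y:[13,21] z:[31/2,39/2] -> miss, prune
        N9 x:[5/2,14] y:[15,21] z:[27/2,15] -> miss, prune
      N18 x:[5,14] y:[28,33] z:[15,21] -> miss, prune

order=[0, 6, 1, 3, 8, 14, 10, 5, 11, 17, 2, 12, 16, 4, 7, 9, 18]  |boxes|=17  |leaves|=1  hit=P7

== RESULT ==
17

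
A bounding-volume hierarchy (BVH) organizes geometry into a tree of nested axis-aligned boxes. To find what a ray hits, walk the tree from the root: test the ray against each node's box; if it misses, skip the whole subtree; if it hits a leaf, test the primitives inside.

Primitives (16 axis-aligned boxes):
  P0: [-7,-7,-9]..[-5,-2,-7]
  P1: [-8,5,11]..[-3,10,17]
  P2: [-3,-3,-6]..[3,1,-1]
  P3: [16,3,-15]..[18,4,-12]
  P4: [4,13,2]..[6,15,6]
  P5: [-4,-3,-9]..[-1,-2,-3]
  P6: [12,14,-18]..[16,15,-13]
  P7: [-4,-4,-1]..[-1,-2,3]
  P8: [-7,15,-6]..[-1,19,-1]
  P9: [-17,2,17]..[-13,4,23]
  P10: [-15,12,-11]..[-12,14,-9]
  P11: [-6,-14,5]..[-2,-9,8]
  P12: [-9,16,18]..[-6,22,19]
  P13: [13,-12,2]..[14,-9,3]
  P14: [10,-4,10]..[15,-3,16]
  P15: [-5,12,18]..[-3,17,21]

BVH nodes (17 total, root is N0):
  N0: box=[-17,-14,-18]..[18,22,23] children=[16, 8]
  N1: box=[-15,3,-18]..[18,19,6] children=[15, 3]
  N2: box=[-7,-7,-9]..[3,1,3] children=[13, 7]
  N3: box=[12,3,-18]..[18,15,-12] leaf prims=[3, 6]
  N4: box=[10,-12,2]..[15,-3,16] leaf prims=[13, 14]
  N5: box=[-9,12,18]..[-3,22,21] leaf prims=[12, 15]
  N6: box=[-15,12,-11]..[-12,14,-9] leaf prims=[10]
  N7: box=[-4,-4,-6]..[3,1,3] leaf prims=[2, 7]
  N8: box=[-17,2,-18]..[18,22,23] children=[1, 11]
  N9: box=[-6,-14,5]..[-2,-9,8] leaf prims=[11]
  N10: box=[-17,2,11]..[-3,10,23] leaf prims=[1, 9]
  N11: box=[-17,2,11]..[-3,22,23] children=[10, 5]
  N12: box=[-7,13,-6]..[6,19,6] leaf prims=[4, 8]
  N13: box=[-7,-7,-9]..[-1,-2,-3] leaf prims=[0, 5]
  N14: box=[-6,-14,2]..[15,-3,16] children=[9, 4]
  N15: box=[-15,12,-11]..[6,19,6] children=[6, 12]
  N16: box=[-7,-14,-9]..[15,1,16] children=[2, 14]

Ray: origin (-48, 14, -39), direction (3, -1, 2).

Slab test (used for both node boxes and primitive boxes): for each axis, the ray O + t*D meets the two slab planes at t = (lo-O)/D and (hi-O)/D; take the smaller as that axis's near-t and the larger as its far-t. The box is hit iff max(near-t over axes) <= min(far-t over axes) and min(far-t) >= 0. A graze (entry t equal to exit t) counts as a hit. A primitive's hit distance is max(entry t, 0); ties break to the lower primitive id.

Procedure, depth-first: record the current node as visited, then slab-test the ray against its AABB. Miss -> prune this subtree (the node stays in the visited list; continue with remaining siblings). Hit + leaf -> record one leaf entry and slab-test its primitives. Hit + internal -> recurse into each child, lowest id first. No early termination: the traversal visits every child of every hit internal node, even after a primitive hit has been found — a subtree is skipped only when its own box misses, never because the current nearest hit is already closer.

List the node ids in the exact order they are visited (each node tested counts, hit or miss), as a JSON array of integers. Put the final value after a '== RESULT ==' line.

Traverse from the root:
N0 x:[31/3,22] y:[-8,28] z:[21/2,31] -> hit [21/2,22], descend [8, 16]
  N8 x:[31/3,22] y:[-8,12] z:[21/2,31] -> hit [21/2,12], descend [1, 11]
    N1 x:[11,22] y:[-5,11] z:[21/2,45/2] -> hit [11,11], descend [3, 15]
      N3 x:[20,22] y:[-1,11] z:[21/2,27/2] -> miss, prune
      N15 x:[11,18] y:[-5,2] z:[14,45/2] -> miss, prune
    N11 x:[31/3,15] y:[-8,12] z:[25,31] -> miss, prune
  N16 x:[41/3,21] y:[13,28] z:[15,55/2] -> hit [15,21], descend [2, 14]
    N2 x:[41/3,17] y:[13,21] z:[15,21] -> hit [15,17], descend [7, 13]
      N7 x:[44/3,17] y:[13,18] z:[33/2,21] -> hit [33/2,17] leaf, test {P2@t=33/2, P7(miss)}
      N13 x:[41/3,47/3] y:[16,21] z:[15,18] -> miss, prune
    N14 x:[14,21] y:[17,28] z:[41/2,55/2] -> hit [41/2,21], descend [4, 9]
      N4 x:[58/3,21] y:[17,26] z:[41/2,55/2] -> hit [41/2,21] leaf, test {P13(miss), P14(miss)}
      N9 x:[14,46/3] y:[23,28] z:[22,47/2] -> miss, prune

Visited [0, 8, 1, 3, 15, 11, 16, 2, 7, 13, 14, 4, 9]. Tests: 13 box, 2 leaf. Nearest: P2.

== RESULT ==
[0, 8, 1, 3, 15, 11, 16, 2, 7, 13, 14, 4, 9]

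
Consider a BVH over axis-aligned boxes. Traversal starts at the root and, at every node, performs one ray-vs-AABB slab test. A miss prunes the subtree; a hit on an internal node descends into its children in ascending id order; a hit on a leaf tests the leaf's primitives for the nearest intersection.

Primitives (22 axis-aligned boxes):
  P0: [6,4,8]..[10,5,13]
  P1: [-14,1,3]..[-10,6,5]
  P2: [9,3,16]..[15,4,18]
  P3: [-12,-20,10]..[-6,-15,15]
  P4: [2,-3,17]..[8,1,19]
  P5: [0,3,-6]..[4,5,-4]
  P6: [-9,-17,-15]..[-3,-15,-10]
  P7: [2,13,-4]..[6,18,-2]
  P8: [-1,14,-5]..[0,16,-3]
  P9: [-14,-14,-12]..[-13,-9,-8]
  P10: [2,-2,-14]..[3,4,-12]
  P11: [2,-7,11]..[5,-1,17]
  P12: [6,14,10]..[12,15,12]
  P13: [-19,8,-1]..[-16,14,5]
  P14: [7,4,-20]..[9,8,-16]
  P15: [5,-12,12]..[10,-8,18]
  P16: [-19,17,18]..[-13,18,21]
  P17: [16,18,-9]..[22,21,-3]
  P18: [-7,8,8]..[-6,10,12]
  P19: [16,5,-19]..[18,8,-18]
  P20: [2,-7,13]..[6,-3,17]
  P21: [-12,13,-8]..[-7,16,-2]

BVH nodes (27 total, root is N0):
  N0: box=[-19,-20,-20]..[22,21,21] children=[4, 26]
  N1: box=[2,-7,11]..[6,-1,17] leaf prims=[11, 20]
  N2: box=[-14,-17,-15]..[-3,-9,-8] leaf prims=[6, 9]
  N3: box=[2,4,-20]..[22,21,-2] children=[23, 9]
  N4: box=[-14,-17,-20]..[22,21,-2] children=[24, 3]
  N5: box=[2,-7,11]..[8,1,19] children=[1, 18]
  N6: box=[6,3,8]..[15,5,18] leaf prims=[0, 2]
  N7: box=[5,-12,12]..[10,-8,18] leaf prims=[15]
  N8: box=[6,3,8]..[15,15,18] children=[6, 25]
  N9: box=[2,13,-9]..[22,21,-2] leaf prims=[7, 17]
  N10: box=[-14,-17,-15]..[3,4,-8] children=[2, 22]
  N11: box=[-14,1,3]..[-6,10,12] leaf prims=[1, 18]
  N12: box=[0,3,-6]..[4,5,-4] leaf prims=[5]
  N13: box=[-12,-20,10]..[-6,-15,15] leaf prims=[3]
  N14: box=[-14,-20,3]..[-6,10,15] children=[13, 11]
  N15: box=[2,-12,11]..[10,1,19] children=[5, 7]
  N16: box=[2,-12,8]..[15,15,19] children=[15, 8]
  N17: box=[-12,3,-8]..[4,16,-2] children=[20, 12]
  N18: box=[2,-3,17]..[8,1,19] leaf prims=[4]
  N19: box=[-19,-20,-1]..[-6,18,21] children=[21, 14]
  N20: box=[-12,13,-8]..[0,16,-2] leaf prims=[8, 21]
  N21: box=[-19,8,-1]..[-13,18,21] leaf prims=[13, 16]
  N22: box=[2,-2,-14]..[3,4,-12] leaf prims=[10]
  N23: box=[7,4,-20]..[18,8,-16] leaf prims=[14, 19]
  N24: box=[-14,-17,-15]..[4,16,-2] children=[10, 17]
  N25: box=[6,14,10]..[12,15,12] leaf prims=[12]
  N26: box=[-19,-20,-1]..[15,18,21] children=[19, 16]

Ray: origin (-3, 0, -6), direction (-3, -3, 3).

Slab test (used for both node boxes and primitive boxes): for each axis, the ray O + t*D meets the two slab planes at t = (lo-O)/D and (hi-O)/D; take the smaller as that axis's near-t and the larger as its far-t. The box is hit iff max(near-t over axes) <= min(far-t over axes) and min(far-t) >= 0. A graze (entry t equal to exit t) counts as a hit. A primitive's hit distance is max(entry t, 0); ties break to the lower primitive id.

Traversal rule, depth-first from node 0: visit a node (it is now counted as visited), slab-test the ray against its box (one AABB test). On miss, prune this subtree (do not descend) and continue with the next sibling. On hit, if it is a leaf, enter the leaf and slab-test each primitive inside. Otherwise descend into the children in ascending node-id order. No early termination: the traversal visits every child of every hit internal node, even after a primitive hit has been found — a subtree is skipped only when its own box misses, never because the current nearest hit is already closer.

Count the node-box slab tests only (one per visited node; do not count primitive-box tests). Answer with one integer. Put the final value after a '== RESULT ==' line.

Traverse from the root:
N0 x:[-25/3,16/3] y:[-7,20/3] z:[-14/3,9] -> hit [-14/3,16/3], descend [4, 26]
  N4 x:[-25/3,11/3] y:[-7,17/3] z:[-14/3,4/3] -> hit [-14/3,4/3], descend [3, 24]
    N3 x:[-25/3,-5/3] y:[-7,-4/3] z:[-14/3,4/3] -> miss, prune
    N24 x:[-7/3,11/3] y:[-16/3,17/3] z:[-3,4/3] -> hit [-7/3,4/3], descend [10, 17]
      N10 x:[-2,11/3] y:[-4/3,17/3] z:[-3,-2/3] -> miss, prune
      N17 x:[-7/3,3] y:[-16/3,-1] z:[-2/3,4/3] -> miss, prune
  N26 x:[-6,16/3] y:[-6,20/3] z:[5/3,9] -> hit [5/3,16/3], descend [16, 19]
    N16 x:[-6,-5/3] y:[-5,4] z:[14/3,25/3] -> miss, prune
    N19 x:[1,16/3] y:[-6,20/3] z:[5/3,9] -> hit [5/3,16/3], descend [14, 21]
      N14 x:[1,11/3] y:[-10/3,20/3] z:[3,7] -> hit [3,11/3], descend [11, 13]
        N11 x:[1,11/3] y:[-10/3,-1/3] z:[3,6] -> miss, prune
        N13 x:[1,3] y:[5,20/3] z:[16/3,7] -> miss, prune
      N21 x:[10/3,16/3] y:[-6,-8/3] z:[5/3,9] -> miss, prune

order=[0, 4, 3, 24, 10, 17, 26, 16, 19, 14, 11, 13, 21]  |boxes|=13  |leaves|=0  hit=miss

== RESULT ==
13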